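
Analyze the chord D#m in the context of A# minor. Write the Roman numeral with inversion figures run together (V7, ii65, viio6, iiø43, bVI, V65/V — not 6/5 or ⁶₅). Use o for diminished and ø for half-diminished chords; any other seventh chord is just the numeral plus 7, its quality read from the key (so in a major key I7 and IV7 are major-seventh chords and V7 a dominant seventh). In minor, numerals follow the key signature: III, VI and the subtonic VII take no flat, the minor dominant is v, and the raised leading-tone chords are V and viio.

iv

Stacked in thirds the chord is D#-F#-A#: a minor triad on D#.
D# is scale degree 4 in A# minor, and a minor triad on that degree is written iv.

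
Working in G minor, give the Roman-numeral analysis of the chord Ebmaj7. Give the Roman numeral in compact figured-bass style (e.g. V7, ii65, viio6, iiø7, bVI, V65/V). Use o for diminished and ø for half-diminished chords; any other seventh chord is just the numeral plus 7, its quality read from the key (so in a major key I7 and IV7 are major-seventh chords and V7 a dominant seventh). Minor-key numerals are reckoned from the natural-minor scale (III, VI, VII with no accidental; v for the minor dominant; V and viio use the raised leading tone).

The pitches Eb-G-Bb-D form a major seventh chord rooted on Eb.
In G minor, Eb is the submediant; the diatonic major seventh chord there is VI7.

VI7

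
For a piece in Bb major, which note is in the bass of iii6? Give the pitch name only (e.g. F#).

F

iii in Bb major has root D; the chord is D-F-A.
The figure 6 means first inversion — the third is in the bass.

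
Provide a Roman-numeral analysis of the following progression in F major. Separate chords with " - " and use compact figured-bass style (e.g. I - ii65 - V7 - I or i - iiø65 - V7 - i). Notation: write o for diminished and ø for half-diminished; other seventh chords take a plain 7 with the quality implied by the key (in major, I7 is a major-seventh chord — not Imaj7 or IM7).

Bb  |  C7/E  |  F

IV - V65 - I

Bb has root Bb, degree 4 in F major, so IV.
C7/E has root C, degree 5 in F major, so V65.
F: root F is the tonic; major triad there is I.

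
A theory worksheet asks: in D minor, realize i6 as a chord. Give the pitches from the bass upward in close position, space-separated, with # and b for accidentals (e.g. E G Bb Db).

F A D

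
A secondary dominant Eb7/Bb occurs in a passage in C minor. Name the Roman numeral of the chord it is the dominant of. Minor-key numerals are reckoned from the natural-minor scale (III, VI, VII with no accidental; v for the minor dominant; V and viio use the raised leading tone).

VI

The chord is a dominant seventh chord on Eb.
A dominant resolves down a perfect fifth: Eb → Ab. In C minor, Ab is scale degree 6, i.e. VI.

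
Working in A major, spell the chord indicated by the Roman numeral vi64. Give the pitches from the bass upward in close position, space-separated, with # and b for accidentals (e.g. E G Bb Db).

The numeral's case and figure indicate a minor triad. In A major its root, scale degree 6, is F#.
That chord is spelled F#-A-C#.
With the 64 figure the chord is in second inversion; from the bass C# upward in close position it reads C#-F#-A.

C# F# A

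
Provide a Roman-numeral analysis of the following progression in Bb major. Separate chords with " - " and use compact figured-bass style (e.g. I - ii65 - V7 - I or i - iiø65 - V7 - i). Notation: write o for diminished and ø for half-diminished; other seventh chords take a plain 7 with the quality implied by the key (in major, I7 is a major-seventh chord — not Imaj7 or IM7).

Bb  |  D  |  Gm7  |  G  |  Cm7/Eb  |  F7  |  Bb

I - V/vi - vi7 - V/ii - ii65 - V7 - I

Bb has root Bb, degree 1 in Bb major, so I.
D: a major triad on D, the applied dominant of vi → V/vi.
Gm7: minor seventh chord on G = scale degree 6 → vi7.
G: a major triad on G, the applied dominant of ii → V/ii.
Cm7/Eb has root C, degree 2 in Bb major, so ii65.
F7 has root F, degree 5 in Bb major, so V7.
Bb: root Bb is the tonic; major triad there is I.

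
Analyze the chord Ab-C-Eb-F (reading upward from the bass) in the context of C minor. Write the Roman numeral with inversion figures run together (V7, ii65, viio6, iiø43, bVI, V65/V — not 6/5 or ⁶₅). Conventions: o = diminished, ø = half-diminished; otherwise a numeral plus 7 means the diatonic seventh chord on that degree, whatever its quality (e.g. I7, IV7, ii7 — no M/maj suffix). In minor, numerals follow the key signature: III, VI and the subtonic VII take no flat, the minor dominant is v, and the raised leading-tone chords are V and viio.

iv65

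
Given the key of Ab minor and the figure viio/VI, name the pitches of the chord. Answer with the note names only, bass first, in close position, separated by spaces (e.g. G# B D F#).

Eb Gb Bbb

The slash marks an applied leading-tone chord: viio of VI. In Ab minor, VI is Fb, so the leading tone to it is Eb, a half step below.
Building a diminished triad on Eb gives Eb-Gb-Bbb.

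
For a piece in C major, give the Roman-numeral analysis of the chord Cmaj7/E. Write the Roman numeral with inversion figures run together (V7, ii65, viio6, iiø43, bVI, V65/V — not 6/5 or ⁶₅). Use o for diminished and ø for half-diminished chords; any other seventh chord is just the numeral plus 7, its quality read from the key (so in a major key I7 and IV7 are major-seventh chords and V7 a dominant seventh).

I65

Stacked in thirds the chord is C-E-G-B: a major seventh chord on C.
C is scale degree 1 in C major, and a major seventh chord on that degree is written I7.
With E in the bass the chord is in first inversion, so the figured bass is 65.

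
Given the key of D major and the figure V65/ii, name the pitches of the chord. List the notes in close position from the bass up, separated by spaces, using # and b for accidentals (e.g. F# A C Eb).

D# F# A B

V65/ii is a secondary dominant — the dominant seventh of ii. ii in D major is E, so the applied chord's root is B, a perfect fifth above.
Building a dominant seventh chord on B gives B-D#-F#-A.
The figured bass 65 indicates first inversion, placing the third (D#) in the bass: D#-F#-A-B.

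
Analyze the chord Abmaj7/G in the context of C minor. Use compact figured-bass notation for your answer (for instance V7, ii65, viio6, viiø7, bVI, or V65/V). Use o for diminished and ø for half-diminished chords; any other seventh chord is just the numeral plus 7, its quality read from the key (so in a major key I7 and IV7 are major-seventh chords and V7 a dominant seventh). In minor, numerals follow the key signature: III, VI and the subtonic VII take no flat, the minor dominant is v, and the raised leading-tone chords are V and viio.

VI42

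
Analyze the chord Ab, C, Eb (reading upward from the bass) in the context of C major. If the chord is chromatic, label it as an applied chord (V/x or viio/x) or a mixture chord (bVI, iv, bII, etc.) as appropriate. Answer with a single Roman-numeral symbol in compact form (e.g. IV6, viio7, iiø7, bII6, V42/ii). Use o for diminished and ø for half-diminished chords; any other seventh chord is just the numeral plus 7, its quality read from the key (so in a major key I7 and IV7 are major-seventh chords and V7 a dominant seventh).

bVI

The pitches Ab-C-Eb form a major triad rooted on Ab.
Ab is the lowered sixth degree of C major (diatonic 6 would be A). This is a major triad on the lowered sixth degree, borrowed from the parallel minor.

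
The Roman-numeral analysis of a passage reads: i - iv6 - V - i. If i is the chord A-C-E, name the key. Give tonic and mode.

The anchor chord is a minor triad on A, labeled i.
If A is scale degree 1 and the mode makes that degree carry a minor triad, the tonic is A and the mode is minor.

A minor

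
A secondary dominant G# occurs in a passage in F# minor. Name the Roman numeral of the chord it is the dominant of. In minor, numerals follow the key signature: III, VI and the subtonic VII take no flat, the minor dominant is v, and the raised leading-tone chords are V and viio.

The chord is a major triad on G#.
A dominant resolves down a perfect fifth: G# → C#. In F# minor, C# is scale degree 5, i.e. V.

V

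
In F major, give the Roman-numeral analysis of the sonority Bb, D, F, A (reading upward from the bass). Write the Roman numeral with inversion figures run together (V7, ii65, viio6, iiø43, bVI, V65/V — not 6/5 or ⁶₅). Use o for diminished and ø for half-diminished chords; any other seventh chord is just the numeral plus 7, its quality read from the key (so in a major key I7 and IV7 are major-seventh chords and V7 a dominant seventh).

Stacked in thirds the chord is Bb-D-F-A: a major seventh chord on Bb.
In F major, Bb is the subdominant; the diatonic major seventh chord there is IV7.

IV7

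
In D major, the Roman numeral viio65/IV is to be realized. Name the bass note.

The applied chord viio65/IV is rooted on F#: F#-A-C-Eb.
The figure 65 means first inversion — the third is in the bass.

A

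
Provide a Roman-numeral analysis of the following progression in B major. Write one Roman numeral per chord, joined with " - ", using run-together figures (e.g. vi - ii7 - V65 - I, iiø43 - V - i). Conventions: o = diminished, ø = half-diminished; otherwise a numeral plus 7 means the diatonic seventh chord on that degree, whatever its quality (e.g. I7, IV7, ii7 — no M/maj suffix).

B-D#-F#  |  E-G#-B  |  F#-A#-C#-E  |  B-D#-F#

I - IV - V7 - I

B-D#-F# has root B, degree 1 in B major, so I.
E-G#-B has root E, degree 4 in B major, so IV.
F#-A#-C#-E: root F# is the dominant; dominant seventh chord there is V7.
B-D#-F#: major triad on B = scale degree 1 → I.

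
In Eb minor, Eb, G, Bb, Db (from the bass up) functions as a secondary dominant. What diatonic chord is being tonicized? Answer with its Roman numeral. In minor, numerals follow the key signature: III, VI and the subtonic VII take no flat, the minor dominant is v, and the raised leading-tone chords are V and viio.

iv

The chord is a dominant seventh chord on Eb.
A dominant resolves down a perfect fifth: Eb → Ab. In Eb minor, Ab is scale degree 4, i.e. iv.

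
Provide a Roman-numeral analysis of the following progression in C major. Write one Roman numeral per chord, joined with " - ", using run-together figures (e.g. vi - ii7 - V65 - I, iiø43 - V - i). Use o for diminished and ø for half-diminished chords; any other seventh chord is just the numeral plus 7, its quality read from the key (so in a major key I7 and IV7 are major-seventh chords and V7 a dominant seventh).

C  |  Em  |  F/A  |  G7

C: root C is the tonic; major triad there is I.
Em: minor triad on E = scale degree 3 → iii.
F/A: root F is the subdominant; major triad there is IV6.
G7: root G is the dominant; dominant seventh chord there is V7.

I - iii - IV6 - V7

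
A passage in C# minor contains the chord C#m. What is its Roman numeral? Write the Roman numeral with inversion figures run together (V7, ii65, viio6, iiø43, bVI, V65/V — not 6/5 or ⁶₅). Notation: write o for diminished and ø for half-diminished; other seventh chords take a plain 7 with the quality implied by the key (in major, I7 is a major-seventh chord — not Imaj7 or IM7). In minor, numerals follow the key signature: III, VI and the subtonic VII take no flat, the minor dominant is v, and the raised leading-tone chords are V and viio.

i

Stacked in thirds the chord is C#-E-G#: a minor triad on C#.
In C# minor, C# is the tonic; the diatonic minor triad there is i.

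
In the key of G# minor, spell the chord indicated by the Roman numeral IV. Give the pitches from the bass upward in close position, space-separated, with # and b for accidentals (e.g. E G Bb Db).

C# E# G#

Scale degree 4 in G# minor is C#; here the chord built on it is altered to a major triad. IV is the major subdominant, borrowed from the parallel major.
So the chord is C#-E#-G#, a major triad.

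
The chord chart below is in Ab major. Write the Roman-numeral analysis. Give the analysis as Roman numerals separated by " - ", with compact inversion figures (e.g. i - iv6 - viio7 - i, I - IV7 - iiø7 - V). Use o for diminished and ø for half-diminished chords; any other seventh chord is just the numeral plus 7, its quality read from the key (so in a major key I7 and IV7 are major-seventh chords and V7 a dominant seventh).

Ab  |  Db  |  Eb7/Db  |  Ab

Ab: root Ab is the tonic; major triad there is I.
Db has root Db, degree 4 in Ab major, so IV.
Eb7/Db: dominant seventh chord on Eb = scale degree 5 → V42.
Ab: root Ab is the tonic; major triad there is I.

I - IV - V42 - I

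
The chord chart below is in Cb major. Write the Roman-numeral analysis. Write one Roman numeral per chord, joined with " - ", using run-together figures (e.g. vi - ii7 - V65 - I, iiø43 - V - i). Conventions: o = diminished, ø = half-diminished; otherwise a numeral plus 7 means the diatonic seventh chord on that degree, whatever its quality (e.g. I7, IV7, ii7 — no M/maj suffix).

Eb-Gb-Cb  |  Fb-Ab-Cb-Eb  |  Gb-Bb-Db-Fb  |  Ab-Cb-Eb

Eb-Gb-Cb: major triad on Cb = scale degree 1 → I6.
Fb-Ab-Cb-Eb has root Fb, degree 4 in Cb major, so IV7.
Gb-Bb-Db-Fb has root Gb, degree 5 in Cb major, so V7.
Ab-Cb-Eb: root Ab is the submediant; minor triad there is vi.

I6 - IV7 - V7 - vi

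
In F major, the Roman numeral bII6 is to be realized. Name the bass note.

Bb

bII in F major has root Gb; the chord is Gb-Bb-Db.
The figure 6 means first inversion — the third is in the bass.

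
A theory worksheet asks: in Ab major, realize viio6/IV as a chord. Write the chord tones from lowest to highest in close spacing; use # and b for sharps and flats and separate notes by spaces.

Eb Gb C

The slash marks an applied leading-tone chord: viio of IV. In Ab major, IV is Db, so the leading tone to it is C, a half step below.
Building a diminished triad on C gives C-Eb-Gb.
The figured bass 6 indicates first inversion, placing the third (Eb) in the bass: Eb-Gb-C.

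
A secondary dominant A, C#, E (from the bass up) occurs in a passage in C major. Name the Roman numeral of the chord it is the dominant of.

ii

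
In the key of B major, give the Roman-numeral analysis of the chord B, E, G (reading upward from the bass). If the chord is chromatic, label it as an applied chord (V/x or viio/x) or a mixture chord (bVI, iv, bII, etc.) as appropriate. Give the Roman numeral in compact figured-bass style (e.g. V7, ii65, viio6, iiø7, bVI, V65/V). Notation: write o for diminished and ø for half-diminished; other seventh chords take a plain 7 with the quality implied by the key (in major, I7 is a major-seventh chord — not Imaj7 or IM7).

The pitches E-G-B form a minor triad rooted on E.
E is the fourth degree of B major. This is the minor subdominant, borrowed from the parallel minor.
With B in the bass the chord is in second inversion, so the figured bass is 64.

iv64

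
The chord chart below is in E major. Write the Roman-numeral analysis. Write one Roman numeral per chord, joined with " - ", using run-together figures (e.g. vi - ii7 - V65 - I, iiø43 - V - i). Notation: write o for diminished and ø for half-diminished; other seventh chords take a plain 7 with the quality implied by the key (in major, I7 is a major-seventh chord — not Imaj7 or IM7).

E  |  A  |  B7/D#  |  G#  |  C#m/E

E has root E, degree 1 in E major, so I.
A: major triad on A = scale degree 4 → IV.
B7/D# has root B, degree 5 in E major, so V65.
G# is the secondary dominant of vi (major triad on G#): V/vi.
C#m/E: minor triad on C# = scale degree 6 → vi6.

I - IV - V65 - V/vi - vi6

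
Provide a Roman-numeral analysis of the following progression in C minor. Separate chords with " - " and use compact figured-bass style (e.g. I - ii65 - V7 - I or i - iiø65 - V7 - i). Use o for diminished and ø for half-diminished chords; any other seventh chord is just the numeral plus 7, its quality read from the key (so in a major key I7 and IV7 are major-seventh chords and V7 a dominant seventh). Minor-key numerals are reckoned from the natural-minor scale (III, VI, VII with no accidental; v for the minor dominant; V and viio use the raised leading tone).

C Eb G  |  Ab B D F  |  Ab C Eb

i - viio42 - VI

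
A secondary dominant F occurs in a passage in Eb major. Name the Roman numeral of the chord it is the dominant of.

V

The chord is a major triad on F.
A dominant resolves down a perfect fifth: F → Bb. In Eb major, Bb is scale degree 5, i.e. V.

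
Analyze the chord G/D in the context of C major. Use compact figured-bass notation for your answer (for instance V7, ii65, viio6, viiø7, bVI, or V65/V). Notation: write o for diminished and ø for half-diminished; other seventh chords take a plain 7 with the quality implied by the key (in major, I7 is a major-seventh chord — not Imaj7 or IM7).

V64

The pitches G-B-D form a major triad rooted on G.
In C major, G is the dominant; the diatonic major triad there is V.
With D in the bass the chord is in second inversion, so the figured bass is 64.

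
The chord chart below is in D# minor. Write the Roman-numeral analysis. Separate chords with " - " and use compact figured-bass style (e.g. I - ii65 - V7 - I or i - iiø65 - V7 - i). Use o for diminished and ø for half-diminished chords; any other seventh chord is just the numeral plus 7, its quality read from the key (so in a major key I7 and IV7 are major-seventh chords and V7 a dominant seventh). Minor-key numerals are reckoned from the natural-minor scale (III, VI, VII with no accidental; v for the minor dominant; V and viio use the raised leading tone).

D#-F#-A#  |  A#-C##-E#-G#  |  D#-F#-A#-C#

i - V7 - i7

D#-F#-A#: root D# is the tonic; minor triad there is i.
A#-C##-E#-G#: root A# is the dominant; dominant seventh chord there is V7.
D#-F#-A#-C# has root D#, degree 1 in D# minor, so i7.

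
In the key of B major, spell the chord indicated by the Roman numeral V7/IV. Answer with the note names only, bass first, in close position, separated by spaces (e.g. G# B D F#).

B D# F# A

V7/IV is a secondary dominant — the dominant seventh of IV. IV in B major is E, so the applied chord's root is B, a perfect fifth above.
Building a dominant seventh chord on B gives B-D#-F#-A.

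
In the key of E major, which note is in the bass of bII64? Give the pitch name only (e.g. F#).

C

bII in E major has root F; the chord is F-A-C.
The figure 64 means second inversion — the fifth is in the bass.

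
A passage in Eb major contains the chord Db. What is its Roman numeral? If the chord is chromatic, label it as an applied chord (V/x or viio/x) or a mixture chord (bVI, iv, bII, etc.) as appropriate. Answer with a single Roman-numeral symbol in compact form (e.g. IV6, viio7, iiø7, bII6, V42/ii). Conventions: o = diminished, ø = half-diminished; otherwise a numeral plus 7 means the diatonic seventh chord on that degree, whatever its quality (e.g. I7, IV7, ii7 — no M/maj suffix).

Stacked in thirds the chord is Db-F-Ab: a major triad on Db.
Db is the lowered seventh degree of Eb major (diatonic 7 would be D). This is a major triad on the lowered seventh degree (the subtonic), borrowed from the parallel minor.

bVII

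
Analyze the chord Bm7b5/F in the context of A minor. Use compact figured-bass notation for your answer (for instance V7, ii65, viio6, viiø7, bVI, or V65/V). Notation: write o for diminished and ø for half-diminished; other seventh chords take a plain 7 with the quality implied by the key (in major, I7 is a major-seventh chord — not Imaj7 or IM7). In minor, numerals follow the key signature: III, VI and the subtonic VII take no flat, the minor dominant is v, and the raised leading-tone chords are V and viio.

iiø43

The pitches B-D-F-A form a half-diminished seventh chord rooted on B.
In A minor, B is the supertonic; the diatonic half-diminished seventh chord there is iiø7.
With F in the bass the chord is in second inversion, so the figured bass is 43.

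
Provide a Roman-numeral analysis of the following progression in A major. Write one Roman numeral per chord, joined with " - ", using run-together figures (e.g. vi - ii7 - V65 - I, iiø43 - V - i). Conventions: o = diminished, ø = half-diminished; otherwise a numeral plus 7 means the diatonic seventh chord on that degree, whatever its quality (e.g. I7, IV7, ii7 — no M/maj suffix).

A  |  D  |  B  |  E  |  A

A: root A is the tonic; major triad there is I.
D: major triad on D = scale degree 4 → IV.
B: chromatic; B is V of V, so V/V.
E: root E is the dominant; major triad there is V.
A has root A, degree 1 in A major, so I.

I - IV - V/V - V - I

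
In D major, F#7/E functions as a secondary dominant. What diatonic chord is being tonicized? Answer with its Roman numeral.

The chord is a dominant seventh chord on F#.
A dominant resolves down a perfect fifth: F# → B. In D major, B is scale degree 6, i.e. vi.

vi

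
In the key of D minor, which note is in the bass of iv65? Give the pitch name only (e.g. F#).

iv in D minor has root G; the chord is G-Bb-D-F.
The figure 65 means first inversion — the third is in the bass.

Bb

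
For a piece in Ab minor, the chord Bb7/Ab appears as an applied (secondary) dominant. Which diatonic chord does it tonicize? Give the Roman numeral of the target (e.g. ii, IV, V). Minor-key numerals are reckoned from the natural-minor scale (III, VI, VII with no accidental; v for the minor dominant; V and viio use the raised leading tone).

V

The chord is a dominant seventh chord on Bb.
A dominant resolves down a perfect fifth: Bb → Eb. In Ab minor, Eb is scale degree 5, i.e. V.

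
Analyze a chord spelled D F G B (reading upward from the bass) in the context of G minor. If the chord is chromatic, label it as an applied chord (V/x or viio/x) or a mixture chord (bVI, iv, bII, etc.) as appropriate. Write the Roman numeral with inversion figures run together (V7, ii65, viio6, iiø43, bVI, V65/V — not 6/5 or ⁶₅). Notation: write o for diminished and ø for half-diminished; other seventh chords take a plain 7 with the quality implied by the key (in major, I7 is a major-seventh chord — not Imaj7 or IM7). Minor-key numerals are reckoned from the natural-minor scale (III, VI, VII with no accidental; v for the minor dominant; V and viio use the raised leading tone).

Stacked in thirds the chord is G-B-D-F: a dominant seventh chord on G.
G is not a diatonic chord root with this quality in G minor, but it lies a perfect fifth above C (iv), so the chord functions as an applied dominant of iv.
With D in the bass the chord is in second inversion, so the figured bass is 43.

V43/iv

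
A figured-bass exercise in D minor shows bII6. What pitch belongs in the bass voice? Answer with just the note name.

G

bII in D minor has root Eb; the chord is Eb-G-Bb.
The figure 6 means first inversion — the third is in the bass.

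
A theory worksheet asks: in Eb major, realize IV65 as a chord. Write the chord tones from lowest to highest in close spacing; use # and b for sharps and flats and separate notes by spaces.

In Eb major, scale degree 4 is Ab, and the diatonic chord built there is a major seventh chord.
That chord is spelled Ab-C-Eb-G.
With the 65 figure the chord is in first inversion; from the bass C upward in close position it reads C-Eb-G-Ab.

C Eb G Ab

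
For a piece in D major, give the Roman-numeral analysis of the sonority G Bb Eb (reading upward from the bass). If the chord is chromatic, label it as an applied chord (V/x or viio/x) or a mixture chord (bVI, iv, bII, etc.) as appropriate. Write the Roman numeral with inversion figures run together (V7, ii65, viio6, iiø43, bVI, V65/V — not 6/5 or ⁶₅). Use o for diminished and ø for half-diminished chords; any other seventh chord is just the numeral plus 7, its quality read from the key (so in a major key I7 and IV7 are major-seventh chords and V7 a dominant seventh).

bII6

The pitches Eb-G-Bb form a major triad rooted on Eb.
Eb is the lowered second degree of D major (diatonic 2 would be E). This is the Neapolitan sixth — a major triad on the lowered second degree, here in its customary first inversion.
With G in the bass the chord is in first inversion, so the figured bass is 6.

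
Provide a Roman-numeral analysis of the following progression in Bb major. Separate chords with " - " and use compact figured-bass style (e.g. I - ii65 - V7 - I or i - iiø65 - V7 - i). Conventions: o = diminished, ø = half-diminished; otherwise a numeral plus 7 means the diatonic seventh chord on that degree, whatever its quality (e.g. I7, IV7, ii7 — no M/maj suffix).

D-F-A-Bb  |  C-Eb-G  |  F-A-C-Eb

I65 - ii - V7

D-F-A-Bb has root Bb, degree 1 in Bb major, so I65.
C-Eb-G: minor triad on C = scale degree 2 → ii.
F-A-C-Eb: root F is the dominant; dominant seventh chord there is V7.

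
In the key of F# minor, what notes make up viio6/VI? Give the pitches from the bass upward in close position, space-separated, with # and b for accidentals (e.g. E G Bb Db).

E G C#

The slash marks an applied leading-tone chord: viio of VI. In F# minor, VI is D, so the leading tone to it is C#, a half step below.
Building a diminished triad on C# gives C#-E-G.
With the 6 figure the chord is in first inversion; from the bass E upward in close position it reads E-G-C#.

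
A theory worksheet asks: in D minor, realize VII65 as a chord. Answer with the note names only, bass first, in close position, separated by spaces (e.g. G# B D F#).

E G Bb C

In D minor, the seventh degree is C, and the diatonic chord built there is a dominant seventh chord.
That chord is spelled C-E-G-Bb.
The figured bass 65 indicates first inversion, placing the third (E) in the bass: E-G-Bb-C.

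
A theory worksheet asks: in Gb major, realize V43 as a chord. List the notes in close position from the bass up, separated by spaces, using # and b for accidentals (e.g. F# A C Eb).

In Gb major, scale degree 5 is Db, and the diatonic chord built there is a dominant seventh chord.
Stacking thirds from Db gives Db-F-Ab-Cb.
With the 43 figure the chord is in second inversion; from the bass Ab upward in close position it reads Ab-Cb-Db-F.

Ab Cb Db F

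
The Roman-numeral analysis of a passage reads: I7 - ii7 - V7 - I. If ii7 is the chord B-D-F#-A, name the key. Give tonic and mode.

The anchor chord is a minor seventh chord on B, labeled ii7.
Counting down one scale step from B places the tonic on A; a minor seventh chord on degree 2 is diatonic only in major.

A major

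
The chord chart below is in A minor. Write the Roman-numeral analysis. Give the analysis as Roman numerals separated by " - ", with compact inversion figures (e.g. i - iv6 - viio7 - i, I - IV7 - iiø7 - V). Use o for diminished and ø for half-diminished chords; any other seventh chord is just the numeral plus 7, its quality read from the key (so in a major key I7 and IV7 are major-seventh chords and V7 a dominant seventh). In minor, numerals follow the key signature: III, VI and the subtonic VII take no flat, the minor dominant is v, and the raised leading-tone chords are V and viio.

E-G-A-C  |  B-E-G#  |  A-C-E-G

E-G-A-C: minor seventh chord on A = scale degree 1 → i43.
B-E-G#: root E is the dominant; major triad there is V64.
A-C-E-G: minor seventh chord on A = scale degree 1 → i7.

i43 - V64 - i7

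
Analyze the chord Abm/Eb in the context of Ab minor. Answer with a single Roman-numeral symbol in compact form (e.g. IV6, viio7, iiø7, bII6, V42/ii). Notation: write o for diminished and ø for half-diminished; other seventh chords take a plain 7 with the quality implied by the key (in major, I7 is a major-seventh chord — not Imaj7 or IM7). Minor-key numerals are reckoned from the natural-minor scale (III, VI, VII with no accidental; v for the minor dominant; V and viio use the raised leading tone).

i64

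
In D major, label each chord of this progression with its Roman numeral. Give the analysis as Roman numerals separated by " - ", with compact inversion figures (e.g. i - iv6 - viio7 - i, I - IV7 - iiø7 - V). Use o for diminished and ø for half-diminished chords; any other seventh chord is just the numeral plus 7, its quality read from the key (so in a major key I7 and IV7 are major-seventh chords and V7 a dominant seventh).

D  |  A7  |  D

D: major triad on D = scale degree 1 → I.
A7: dominant seventh chord on A = scale degree 5 → V7.
D: root D is the tonic; major triad there is I.

I - V7 - I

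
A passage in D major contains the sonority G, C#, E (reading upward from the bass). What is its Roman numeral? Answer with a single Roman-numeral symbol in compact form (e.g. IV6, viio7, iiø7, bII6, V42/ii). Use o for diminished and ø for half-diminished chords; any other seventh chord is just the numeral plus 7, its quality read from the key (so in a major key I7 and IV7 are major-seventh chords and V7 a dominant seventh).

viio64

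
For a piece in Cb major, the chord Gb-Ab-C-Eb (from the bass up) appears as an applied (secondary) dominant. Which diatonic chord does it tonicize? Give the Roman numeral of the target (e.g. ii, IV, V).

The chord is a dominant seventh chord on Ab.
A dominant resolves down a perfect fifth: Ab → Db. In Cb major, Db is scale degree 2, i.e. ii.

ii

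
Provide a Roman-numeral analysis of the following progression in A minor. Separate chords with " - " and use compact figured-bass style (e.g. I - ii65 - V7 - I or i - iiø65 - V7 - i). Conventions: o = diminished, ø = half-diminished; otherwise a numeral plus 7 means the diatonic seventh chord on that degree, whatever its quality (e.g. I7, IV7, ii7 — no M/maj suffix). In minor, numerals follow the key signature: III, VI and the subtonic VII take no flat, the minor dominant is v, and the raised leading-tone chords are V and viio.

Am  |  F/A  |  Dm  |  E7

i - VI6 - iv - V7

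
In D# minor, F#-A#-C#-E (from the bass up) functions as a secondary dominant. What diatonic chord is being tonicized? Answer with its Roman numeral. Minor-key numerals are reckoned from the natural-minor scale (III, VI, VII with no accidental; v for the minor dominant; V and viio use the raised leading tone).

The chord is a dominant seventh chord on F#.
A dominant resolves down a perfect fifth: F# → B. In D# minor, B is scale degree 6, i.e. VI.

VI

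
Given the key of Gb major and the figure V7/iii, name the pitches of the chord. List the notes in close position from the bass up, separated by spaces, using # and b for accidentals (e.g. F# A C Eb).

V7/iii is a secondary dominant — the dominant seventh of iii. iii in Gb major is Bb, so the applied chord's root is F, a perfect fifth above.
Building a dominant seventh chord on F gives F-A-C-Eb.

F A C Eb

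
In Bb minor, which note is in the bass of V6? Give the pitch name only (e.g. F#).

A

V in Bb minor has root F; the chord is F-A-C.
The figure 6 means first inversion — the third is in the bass.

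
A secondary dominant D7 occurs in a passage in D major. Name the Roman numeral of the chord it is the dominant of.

IV

The chord is a dominant seventh chord on D.
A dominant resolves down a perfect fifth: D → G. In D major, G is scale degree 4, i.e. IV.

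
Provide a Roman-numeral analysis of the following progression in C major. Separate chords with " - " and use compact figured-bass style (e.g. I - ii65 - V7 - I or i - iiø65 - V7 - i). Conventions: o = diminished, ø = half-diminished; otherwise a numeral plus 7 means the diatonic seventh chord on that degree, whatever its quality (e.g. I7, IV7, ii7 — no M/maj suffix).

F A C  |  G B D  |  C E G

IV - V - I

F-A-C: root F is the subdominant; major triad there is IV.
G-B-D has root G, degree 5 in C major, so V.
C-E-G: major triad on C = scale degree 1 → I.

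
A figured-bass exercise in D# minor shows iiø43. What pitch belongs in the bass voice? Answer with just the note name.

iiø in D# minor has root E#; the chord is E#-G#-B-D#.
The figure 43 means second inversion — the fifth is in the bass.

B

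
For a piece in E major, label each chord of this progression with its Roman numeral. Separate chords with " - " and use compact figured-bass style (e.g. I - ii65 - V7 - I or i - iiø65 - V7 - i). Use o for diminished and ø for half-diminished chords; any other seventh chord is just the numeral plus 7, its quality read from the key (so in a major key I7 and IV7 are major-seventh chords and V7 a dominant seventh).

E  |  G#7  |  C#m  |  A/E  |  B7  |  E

I - V7/vi - vi - IV64 - V7 - I

E: major triad on E = scale degree 1 → I.
G#7 is the secondary dominant of vi (dominant seventh chord on G#): V7/vi.
C#m has root C#, degree 6 in E major, so vi.
A/E has root A, degree 4 in E major, so IV64.
B7: dominant seventh chord on B = scale degree 5 → V7.
E: root E is the tonic; major triad there is I.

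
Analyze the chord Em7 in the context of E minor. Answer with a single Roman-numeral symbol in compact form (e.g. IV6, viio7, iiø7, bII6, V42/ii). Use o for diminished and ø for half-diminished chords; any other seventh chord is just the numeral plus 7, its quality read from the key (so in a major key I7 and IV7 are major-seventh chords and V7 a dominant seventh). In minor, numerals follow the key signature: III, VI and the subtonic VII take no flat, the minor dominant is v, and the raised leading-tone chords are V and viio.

The pitches E-G-B-D form a minor seventh chord rooted on E.
E is scale degree 1 in E minor, and a minor seventh chord on that degree is written i7.

i7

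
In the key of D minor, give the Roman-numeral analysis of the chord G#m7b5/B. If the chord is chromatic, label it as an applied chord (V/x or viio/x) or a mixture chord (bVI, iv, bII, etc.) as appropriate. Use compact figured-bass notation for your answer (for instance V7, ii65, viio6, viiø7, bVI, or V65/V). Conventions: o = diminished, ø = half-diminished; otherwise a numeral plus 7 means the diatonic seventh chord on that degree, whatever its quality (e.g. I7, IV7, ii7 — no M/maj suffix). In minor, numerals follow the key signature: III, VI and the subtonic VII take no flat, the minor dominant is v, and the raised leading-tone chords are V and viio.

viiø65/V

The pitches G#-B-D-F# form a half-diminished seventh chord rooted on G#.
G# sits a half step below A (V in D minor); a diminished chord there is the applied leading-tone chord of V.
With B in the bass the chord is in first inversion, so the figured bass is 65.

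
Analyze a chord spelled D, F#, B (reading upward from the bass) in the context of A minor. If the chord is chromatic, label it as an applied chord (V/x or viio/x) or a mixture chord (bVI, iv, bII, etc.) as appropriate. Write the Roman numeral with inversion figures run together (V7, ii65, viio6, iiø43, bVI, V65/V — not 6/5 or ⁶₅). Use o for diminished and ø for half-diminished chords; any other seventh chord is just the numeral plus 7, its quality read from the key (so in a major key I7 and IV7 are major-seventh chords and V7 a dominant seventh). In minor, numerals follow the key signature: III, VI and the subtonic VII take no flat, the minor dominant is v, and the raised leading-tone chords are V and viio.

ii6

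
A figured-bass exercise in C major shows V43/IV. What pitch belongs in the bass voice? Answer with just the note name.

G

The applied chord V43/IV is rooted on C: C-E-G-Bb.
The figure 43 means second inversion — the fifth is in the bass.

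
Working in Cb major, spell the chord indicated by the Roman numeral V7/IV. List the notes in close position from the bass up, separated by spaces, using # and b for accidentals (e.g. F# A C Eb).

The slash means an applied dominant: we want the dominant of IV. In Cb major, IV is Fb major, and its dominant is built on Cb.
Building a dominant seventh chord on Cb gives Cb-Eb-Gb-Bbb.

Cb Eb Gb Bbb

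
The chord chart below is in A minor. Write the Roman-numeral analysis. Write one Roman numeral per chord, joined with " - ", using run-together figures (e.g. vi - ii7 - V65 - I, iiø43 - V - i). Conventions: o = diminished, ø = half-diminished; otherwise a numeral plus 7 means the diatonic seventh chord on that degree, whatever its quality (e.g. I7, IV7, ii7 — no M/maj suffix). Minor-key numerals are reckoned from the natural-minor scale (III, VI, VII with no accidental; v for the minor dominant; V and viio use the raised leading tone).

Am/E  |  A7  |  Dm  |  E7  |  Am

i64 - V7/iv - iv - V7 - i

Am/E: minor triad on A = scale degree 1 → i64.
A7 is the secondary dominant of iv (dominant seventh chord on A): V7/iv.
Dm: minor triad on D = scale degree 4 → iv.
E7: root E is the dominant; dominant seventh chord there is V7.
Am: minor triad on A = scale degree 1 → i.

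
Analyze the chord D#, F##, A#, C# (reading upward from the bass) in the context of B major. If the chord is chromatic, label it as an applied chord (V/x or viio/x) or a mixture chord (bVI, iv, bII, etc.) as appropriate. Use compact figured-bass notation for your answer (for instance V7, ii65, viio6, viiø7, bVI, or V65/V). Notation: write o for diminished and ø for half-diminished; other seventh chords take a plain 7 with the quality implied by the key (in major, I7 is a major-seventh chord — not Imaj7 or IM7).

The pitches D#-F##-A#-C# form a dominant seventh chord rooted on D#.
D# is not a diatonic chord root with this quality in B major, but it lies a perfect fifth above G# (vi), so the chord functions as an applied dominant of vi.

V7/vi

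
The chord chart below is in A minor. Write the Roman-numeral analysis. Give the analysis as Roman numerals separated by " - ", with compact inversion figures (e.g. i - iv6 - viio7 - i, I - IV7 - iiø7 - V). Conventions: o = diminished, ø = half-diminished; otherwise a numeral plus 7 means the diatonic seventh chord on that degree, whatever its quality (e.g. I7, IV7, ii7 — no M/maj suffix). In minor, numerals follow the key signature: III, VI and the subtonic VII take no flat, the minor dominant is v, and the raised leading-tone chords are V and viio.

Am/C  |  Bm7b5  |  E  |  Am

i6 - iiø7 - V - i

Am/C: root A is the tonic; minor triad there is i6.
Bm7b5: root B is the supertonic; half-diminished seventh chord there is iiø7.
E has root E, degree 5 in A minor, so V.
Am: minor triad on A = scale degree 1 → i.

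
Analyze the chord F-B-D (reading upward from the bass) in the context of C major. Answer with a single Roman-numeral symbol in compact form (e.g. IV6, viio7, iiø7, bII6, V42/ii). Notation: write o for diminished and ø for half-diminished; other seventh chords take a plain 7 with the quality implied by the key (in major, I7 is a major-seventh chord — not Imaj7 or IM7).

Stacked in thirds the chord is B-D-F: a diminished triad on B.
In C major, B is the leading tone; the diatonic diminished triad there is viio.
With F in the bass the chord is in second inversion, so the figured bass is 64.

viio64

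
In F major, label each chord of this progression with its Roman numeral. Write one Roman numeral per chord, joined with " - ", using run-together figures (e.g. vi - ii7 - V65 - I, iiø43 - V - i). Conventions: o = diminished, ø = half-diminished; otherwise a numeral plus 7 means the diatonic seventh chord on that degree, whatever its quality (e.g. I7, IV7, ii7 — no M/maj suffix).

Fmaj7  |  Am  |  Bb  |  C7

I7 - iii - IV - V7

Fmaj7: root F is the tonic; major seventh chord there is I7.
Am has root A, degree 3 in F major, so iii.
Bb: major triad on Bb = scale degree 4 → IV.
C7: dominant seventh chord on C = scale degree 5 → V7.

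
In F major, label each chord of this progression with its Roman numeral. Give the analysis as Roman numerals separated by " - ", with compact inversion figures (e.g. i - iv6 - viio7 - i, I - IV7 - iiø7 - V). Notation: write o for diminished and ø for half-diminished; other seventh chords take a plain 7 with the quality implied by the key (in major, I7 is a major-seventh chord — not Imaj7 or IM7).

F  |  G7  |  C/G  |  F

F: major triad on F = scale degree 1 → I.
G7 is the secondary dominant of V (dominant seventh chord on G): V7/V.
C/G has root C, degree 5 in F major, so V64.
F: root F is the tonic; major triad there is I.

I - V7/V - V64 - I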